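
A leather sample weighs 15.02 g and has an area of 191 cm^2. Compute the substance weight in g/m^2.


Substance weight = mass / area x 10000
SW = 15.02 / 191 x 10000
SW = 786.4 g/m^2


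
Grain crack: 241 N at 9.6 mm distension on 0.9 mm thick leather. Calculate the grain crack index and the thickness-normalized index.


Crack index = 241 / 9.6 = 25.1 N/mm
Normalized = 25.1 / 0.9 = 27.9 N/mm per mm


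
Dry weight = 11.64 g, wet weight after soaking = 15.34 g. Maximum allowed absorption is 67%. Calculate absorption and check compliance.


WA = (15.34 - 11.64) / 11.64 x 100 = 31.8%
Maximum allowed: 67%
Compliant: Yes


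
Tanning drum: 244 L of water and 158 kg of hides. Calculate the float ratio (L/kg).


1.5


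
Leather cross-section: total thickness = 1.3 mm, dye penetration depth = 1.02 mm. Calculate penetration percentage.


Penetration% = 1.02 / 1.3 x 100
Penetration = 78.5%


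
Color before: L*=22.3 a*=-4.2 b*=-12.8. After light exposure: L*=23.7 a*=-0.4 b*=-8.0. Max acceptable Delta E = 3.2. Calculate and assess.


Delta E = 6.28
Passes: No

dL = 1.4, da = 3.8, db = 4.8
dE = sqrt((1.4)^2 + (3.8)^2 + (4.8)^2) = 6.28
Max = 3.2
Passes: No


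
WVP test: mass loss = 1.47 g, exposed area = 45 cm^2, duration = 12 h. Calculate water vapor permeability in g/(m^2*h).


27.22 g/(m^2*h)

WVP = mass_loss / (area x time) x 10000
WVP = 1.47 / (45 x 12) x 10000
WVP = 1.47 / 540 x 10000 = 27.22 g/(m^2*h)


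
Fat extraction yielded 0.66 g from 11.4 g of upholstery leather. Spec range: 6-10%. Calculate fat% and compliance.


Fat% = 0.66 / 11.4 x 100 = 5.8%
Spec range: 6-10%
Compliant: No


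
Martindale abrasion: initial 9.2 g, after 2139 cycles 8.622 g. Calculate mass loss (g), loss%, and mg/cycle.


Mass loss = 0.578 g
Loss = 6.28%
Rate = 0.270 mg/cycle


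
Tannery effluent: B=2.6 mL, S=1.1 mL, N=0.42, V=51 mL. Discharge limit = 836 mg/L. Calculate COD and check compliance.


COD = 98.8 mg/L
Compliant: Yes

COD = (2.6 - 1.1) x 0.42 x 8000 / 51 = 98.8 mg/L
Limit: 836 mg/L
Compliant: Yes


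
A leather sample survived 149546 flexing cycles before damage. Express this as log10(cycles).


5.17

log10(149546) = 5.17


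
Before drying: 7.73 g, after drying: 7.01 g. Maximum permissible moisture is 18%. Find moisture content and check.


MC = (7.73 - 7.01) / 7.73 x 100 = 9.3%
Maximum: 18%
Acceptable: Yes


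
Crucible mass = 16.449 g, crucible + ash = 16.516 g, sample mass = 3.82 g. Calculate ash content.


Ash mass = 16.516 - 16.449 = 0.067 g
Ash% = 0.067 / 3.82 x 100 = 1.75%


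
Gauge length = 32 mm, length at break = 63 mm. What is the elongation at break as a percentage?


Extension = 63 - 32 = 31 mm
Elongation = 31 / 32 x 100 = 96.9%


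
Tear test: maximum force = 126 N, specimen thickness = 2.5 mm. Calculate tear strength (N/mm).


50.4 N/mm


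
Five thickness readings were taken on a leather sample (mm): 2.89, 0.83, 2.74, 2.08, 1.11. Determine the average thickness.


Sum = 2.89 + 0.83 + 2.74 + 2.08 + 1.11 = 9.65
Average = 9.65 / 5 = 1.93 mm


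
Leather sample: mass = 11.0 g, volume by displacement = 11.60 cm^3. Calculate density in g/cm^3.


Density = mass / volume
Density = 11.0 / 11.60 = 0.948 g/cm^3


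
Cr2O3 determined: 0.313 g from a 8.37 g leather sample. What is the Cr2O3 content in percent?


Cr2O3% = 0.313 / 8.37 x 100
Cr2O3% = 3.74%


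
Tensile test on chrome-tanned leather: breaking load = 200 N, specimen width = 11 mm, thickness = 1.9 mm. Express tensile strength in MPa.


Cross-section = 11 x 1.9 = 20.9 mm^2
TS = 200 / 20.9 = 9.57 MPa
(1 N/mm^2 = 1 MPa)


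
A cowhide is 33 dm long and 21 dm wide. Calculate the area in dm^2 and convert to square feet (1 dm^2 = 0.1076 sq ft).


693 dm^2
74.57 sq ft


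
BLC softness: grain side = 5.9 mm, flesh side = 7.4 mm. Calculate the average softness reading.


6.65 mm


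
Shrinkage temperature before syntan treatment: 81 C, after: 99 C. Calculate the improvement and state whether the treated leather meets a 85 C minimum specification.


Improvement = 18 C
Meets 85 C spec: Yes


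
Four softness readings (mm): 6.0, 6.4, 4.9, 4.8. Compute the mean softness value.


5.53 mm

Sum = 6.0 + 6.4 + 4.9 + 4.8
Mean = 22.1 / 4 = 5.53 mm


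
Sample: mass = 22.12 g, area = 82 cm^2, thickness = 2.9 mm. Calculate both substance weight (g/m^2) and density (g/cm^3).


SW = 22.12 / 82 x 10000 = 2697.6 g/m^2
Volume = 82 x 2.9 / 10 = 23.78 cm^3
Density = 22.12 / 23.78 = 0.930 g/cm^3


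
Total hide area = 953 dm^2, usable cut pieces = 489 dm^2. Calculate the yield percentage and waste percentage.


Yield = 51.3%
Waste = 48.7%

Yield = 489 / 953 x 100 = 51.3%
Waste = 953 - 489 = 464 dm^2
Waste% = 100 - 51.3 = 48.7%


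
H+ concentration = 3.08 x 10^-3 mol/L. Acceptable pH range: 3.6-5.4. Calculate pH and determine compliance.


pH = -log10(3.08 x 10^-3) = 2.51
Range: 3.6 to 5.4
Compliant: No


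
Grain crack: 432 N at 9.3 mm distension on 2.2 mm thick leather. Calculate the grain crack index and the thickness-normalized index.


Crack index = 432 / 9.3 = 46.5 N/mm
Normalized = 46.5 / 2.2 = 21.1 N/mm per mm


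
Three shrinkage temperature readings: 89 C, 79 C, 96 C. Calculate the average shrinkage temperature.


88.0 C

Average = (89 + 79 + 96) / 3
Average = 264 / 3 = 88.0 C


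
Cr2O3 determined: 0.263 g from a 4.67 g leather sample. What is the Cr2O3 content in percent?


5.63%

Cr2O3% = 0.263 / 4.67 x 100
Cr2O3% = 5.63%


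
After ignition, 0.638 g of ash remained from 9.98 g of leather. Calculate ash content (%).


6.39%

Ash% = 0.638 / 9.98 x 100
Ash% = 6.39%


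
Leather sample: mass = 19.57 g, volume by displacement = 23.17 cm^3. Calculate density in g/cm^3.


0.845 g/cm^3

Density = mass / volume
Density = 19.57 / 23.17 = 0.845 g/cm^3


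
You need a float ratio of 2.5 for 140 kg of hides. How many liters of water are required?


Water = hide weight x target ratio
Water = 140 x 2.5 = 350.0 L


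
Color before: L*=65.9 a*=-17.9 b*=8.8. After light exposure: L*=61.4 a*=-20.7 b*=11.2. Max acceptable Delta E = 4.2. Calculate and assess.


Delta E = 5.82
Passes: No

dL = -4.5, da = -2.8, db = 2.4
dE = sqrt((-4.5)^2 + (-2.8)^2 + (2.4)^2) = 5.82
Max = 4.2
Passes: No


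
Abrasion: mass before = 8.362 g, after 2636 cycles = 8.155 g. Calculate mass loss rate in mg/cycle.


Mass loss = 8.362 - 8.155 = 0.207 g
Rate = 0.207 / 2636 x 1000 = 0.079 mg/cycle


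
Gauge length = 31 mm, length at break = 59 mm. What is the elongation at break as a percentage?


Extension = 59 - 31 = 28 mm
Elongation = 28 / 31 x 100 = 90.3%


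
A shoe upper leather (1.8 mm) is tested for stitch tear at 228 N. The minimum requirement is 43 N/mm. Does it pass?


STS = 126.7 N/mm
Passes: Yes


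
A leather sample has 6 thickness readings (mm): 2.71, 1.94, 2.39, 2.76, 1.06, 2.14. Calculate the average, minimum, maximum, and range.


Sum = 13.00
Average = 13.00 / 6 = 2.17 mm
Minimum = 1.06 mm
Maximum = 2.76 mm
Range = 2.76 - 1.06 = 1.70 mm


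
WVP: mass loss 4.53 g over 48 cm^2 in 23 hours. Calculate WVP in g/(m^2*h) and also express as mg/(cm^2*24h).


WVP = 4.53 / (48 x 23) x 10000 = 41.03 g/(m^2*h)
Mass loss in mg = 4.53 x 1000 = 4530 mg
Per cm^2 per 24h in mg: 4530 x 24 / (48 x 23) = 108720 / 1104 = 98.48 mg/(cm^2*24h)


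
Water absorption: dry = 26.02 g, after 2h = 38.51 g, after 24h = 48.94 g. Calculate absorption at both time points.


2h absorption = 48.0%
24h absorption = 88.1%


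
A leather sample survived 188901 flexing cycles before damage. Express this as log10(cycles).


log10(188901) = 5.28


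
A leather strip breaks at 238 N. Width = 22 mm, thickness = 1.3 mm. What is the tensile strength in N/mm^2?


8.32 N/mm^2

Cross-sectional area = 22 x 1.3 = 28.6 mm^2
Tensile strength = 238 / 28.6 = 8.32 N/mm^2


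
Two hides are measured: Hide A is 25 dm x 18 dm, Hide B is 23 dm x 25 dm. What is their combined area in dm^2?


Hide A area = 25 x 18 = 450 dm^2
Hide B area = 23 x 25 = 575 dm^2
Total = 450 + 575 = 1025 dm^2


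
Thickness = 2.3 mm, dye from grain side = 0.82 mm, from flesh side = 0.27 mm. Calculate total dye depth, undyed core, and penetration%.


Total dyed = 0.82 + 0.27 = 1.09 mm
Undyed core = 2.3 - 1.09 = 1.21 mm
Penetration = 1.09 / 2.3 x 100 = 47.4%


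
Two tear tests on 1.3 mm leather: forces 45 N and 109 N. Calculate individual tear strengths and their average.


Tear 1 = 45 / 1.3 = 34.6 N/mm
Tear 2 = 109 / 1.3 = 83.8 N/mm
Average = (34.6 + 83.8) / 2 = 59.2 N/mm


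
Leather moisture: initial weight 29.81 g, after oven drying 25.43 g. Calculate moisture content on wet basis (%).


Moisture = 29.81 - 25.43 = 4.38 g
MC = 4.38 / 29.81 x 100 = 14.7%


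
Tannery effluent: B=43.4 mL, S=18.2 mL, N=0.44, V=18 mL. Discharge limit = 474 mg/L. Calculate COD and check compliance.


COD = 4928.0 mg/L
Compliant: No

COD = (43.4 - 18.2) x 0.44 x 8000 / 18 = 4928.0 mg/L
Limit: 474 mg/L
Compliant: No


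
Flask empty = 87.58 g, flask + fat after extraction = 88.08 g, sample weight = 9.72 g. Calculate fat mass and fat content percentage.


Fat mass = 88.08 - 87.58 = 0.50 g
Fat% = 0.50 / 9.72 x 100 = 5.1%


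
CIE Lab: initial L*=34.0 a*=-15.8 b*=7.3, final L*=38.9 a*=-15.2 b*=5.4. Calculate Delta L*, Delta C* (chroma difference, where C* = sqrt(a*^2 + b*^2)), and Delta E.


Delta L* = 4.9
Delta C* = -1.27
Delta E = 5.29

Delta L* = 38.9 - 34.0 = 4.9
C1* = sqrt((-15.8)^2 + (7.3)^2) = 17.405
C2* = sqrt((-15.2)^2 + (5.4)^2) = 16.131
Delta C* = 16.131 - 17.405 = -1.27
Delta E = sqrt((4.9)^2 + (0.6)^2 + (-1.9)^2) = 5.29


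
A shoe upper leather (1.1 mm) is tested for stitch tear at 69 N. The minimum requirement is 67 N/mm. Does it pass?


STS = 69 / 1.1 = 62.7 N/mm
Minimum required: 67 N/mm
Passes: No


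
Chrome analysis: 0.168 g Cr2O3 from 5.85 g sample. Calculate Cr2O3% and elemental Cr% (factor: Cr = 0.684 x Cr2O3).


Cr2O3% = 0.168 / 5.85 x 100 = 2.87%
Cr% = 2.87 x 0.684 = 1.96%


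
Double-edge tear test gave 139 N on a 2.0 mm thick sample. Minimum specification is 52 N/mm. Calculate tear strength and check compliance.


Tear strength = 139 / 2.0 = 69.5 N/mm
Required minimum = 52 N/mm
Compliant: Yes


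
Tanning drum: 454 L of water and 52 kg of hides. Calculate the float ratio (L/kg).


Float ratio = water / hide weight
Ratio = 454 / 52 = 8.7


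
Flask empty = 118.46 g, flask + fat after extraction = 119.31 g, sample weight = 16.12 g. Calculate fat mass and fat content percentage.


Fat mass = 0.85 g
Fat content = 5.3%

Fat mass = 119.31 - 118.46 = 0.85 g
Fat% = 0.85 / 16.12 x 100 = 5.3%


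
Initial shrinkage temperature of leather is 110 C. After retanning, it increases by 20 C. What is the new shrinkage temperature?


New Ts = 110 + 20 = 130 C


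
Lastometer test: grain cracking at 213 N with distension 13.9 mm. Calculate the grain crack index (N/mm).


15.3 N/mm


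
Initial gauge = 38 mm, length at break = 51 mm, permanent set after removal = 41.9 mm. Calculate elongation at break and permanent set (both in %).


Elongation at break = 34.2%
Permanent set = 10.3%


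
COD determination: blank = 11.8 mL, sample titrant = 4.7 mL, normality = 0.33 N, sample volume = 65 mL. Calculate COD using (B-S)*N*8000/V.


288.4 mg/L

COD = (11.8 - 4.7) x 0.33 x 8000 / 65
COD = 7.1 x 0.33 x 8000 / 65
COD = 288.4 mg/L


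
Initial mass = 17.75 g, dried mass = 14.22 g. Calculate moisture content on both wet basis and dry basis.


Moisture lost = 17.75 - 14.22 = 3.53 g
Wet basis MC = 3.53 / 17.75 x 100 = 19.9%
Dry basis MC = 3.53 / 14.22 x 100 = 24.8%


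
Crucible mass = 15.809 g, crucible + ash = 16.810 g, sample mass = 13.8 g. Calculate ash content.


Ash mass = 16.810 - 15.809 = 1.001 g
Ash% = 1.001 / 13.8 x 100 = 7.25%


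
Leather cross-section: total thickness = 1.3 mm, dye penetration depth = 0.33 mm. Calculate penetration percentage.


Penetration% = 0.33 / 1.3 x 100
Penetration = 25.4%


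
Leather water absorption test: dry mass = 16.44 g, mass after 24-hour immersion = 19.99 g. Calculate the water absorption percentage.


21.6%

Water absorbed = 19.99 - 16.44 = 3.55 g
WA% = 3.55 / 16.44 x 100 = 21.6%


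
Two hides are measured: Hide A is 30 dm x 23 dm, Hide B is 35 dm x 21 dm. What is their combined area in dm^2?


Hide A area = 30 x 23 = 690 dm^2
Hide B area = 35 x 21 = 735 dm^2
Total = 690 + 735 = 1425 dm^2


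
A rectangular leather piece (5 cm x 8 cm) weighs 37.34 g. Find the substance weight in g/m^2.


9335.0 g/m^2

Area = 5 x 8 = 40 cm^2
SW = 37.34 / 40 x 10000 = 9335.0 g/m^2


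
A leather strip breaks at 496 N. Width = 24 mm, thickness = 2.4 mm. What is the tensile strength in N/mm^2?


8.61 N/mm^2


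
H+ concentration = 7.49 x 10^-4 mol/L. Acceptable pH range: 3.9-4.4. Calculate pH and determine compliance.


pH = 3.13
Compliant: No


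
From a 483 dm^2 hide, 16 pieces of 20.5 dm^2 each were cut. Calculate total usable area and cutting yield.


Total usable = 16 x 20.5 = 328.0 dm^2
Yield = 328.0 / 483 x 100 = 67.9%


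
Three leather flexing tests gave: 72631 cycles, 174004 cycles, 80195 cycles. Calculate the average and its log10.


Average = 108943 cycles
log10 = 5.04


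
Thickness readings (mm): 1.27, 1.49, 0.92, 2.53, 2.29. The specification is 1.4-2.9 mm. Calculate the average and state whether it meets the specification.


Sum = 8.50
Average = 8.50 / 5 = 1.70 mm
Specification range: 1.4 to 2.9 mm
Within spec: Yes


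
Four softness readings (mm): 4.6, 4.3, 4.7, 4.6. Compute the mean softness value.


4.55 mm


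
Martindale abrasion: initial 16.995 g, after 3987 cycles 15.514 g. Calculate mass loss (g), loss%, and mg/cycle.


Mass loss = 1.481 g
Loss = 8.71%
Rate = 0.371 mg/cycle


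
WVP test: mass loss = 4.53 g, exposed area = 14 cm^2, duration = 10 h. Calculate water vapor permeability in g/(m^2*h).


323.57 g/(m^2*h)

WVP = mass_loss / (area x time) x 10000
WVP = 4.53 / (14 x 10) x 10000
WVP = 4.53 / 140 x 10000 = 323.57 g/(m^2*h)


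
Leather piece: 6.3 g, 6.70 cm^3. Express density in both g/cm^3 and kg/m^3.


0.940 g/cm^3
940 kg/m^3

Density = 6.3 / 6.70 = 0.940 g/cm^3
Convert: 0.940 x 1000 = 940 kg/m^3


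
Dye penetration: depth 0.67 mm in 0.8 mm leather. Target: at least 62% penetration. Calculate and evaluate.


Penetration = 83.8%
Meets target: Yes

Penetration = 0.67 / 0.8 x 100 = 83.8%
Target: 62%
Meets target: Yes


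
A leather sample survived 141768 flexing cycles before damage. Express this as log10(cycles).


5.15


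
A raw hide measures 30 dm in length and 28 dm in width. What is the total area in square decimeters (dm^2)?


840 dm^2


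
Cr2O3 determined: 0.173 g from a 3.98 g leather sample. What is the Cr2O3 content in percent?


4.35%


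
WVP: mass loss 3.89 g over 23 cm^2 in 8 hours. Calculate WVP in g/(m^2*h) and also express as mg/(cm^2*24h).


WVP = 211.41 g/(m^2*h)
Daily rate = 507.39 mg/(cm^2*24h)

WVP = 3.89 / (23 x 8) x 10000 = 211.41 g/(m^2*h)
Mass loss in mg = 3.89 x 1000 = 3890 mg
Per cm^2 per 24h in mg: 3890 x 24 / (23 x 8) = 93360 / 184 = 507.39 mg/(cm^2*24h)


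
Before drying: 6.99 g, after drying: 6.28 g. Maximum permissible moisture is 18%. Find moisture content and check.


MC = (6.99 - 6.28) / 6.99 x 100 = 10.2%
Maximum: 18%
Acceptable: Yes


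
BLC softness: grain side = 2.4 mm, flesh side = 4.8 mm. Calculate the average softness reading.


3.60 mm


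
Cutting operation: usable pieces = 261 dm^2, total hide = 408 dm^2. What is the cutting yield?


Yield = usable / total x 100
Yield = 261 / 408 x 100 = 64.0%


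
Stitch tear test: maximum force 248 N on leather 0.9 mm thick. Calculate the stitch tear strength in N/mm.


Stitch tear strength = force / thickness
STS = 248 / 0.9 = 275.6 N/mm


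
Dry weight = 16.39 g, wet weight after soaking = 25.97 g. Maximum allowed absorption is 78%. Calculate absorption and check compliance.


WA = (25.97 - 16.39) / 16.39 x 100 = 58.5%
Maximum allowed: 78%
Compliant: Yes


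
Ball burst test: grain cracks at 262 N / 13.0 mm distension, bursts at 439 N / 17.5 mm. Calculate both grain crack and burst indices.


Crack index = 262 / 13.0 = 20.2 N/mm
Burst index = 439 / 17.5 = 25.1 N/mm


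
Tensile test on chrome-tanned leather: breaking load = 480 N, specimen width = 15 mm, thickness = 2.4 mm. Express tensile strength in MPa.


Cross-section = 15 x 2.4 = 36.0 mm^2
TS = 480 / 36.0 = 13.33 MPa
(1 N/mm^2 = 1 MPa)


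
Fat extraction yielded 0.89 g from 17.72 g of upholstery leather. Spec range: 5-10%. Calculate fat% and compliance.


Fat content = 5.0%
Compliant: Yes


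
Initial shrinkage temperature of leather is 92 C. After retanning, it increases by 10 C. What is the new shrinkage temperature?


New Ts = 92 + 10 = 102 C


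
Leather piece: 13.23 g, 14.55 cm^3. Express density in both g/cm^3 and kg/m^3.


0.909 g/cm^3
909 kg/m^3


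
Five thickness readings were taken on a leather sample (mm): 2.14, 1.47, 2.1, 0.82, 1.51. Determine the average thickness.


Sum = 2.14 + 1.47 + 2.1 + 0.82 + 1.51 = 8.04
Average = 8.04 / 5 = 1.61 mm


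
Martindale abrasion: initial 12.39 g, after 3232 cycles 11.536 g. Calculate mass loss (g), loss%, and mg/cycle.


Mass loss = 0.854 g
Loss = 6.89%
Rate = 0.264 mg/cycle

Loss = 12.39 - 11.536 = 0.854 g
Loss% = 0.854 / 12.39 x 100 = 6.89%
Rate = 0.854 / 3232 x 1000 = 0.264 mg/cycle


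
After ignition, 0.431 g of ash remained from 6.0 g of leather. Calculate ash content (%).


7.18%

Ash% = 0.431 / 6.0 x 100
Ash% = 7.18%


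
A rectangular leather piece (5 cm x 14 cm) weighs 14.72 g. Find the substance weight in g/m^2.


2102.9 g/m^2

Area = 5 x 14 = 70 cm^2
SW = 14.72 / 70 x 10000 = 2102.9 g/m^2


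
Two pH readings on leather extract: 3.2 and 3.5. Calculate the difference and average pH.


Difference = |3.2 - 3.5| = 0.3
Average = (3.2 + 3.5) / 2 = 3.35


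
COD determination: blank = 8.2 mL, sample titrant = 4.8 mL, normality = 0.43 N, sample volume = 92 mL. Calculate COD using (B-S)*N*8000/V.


127.1 mg/L

COD = (8.2 - 4.8) x 0.43 x 8000 / 92
COD = 3.4 x 0.43 x 8000 / 92
COD = 127.1 mg/L


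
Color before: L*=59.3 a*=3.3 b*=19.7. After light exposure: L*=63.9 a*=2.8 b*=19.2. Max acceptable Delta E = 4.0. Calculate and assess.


Delta E = 4.65
Passes: No


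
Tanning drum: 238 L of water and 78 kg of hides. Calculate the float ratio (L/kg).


3.1


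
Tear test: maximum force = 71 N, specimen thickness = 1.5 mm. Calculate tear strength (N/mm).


Tear strength = force / thickness
Tear = 71 / 1.5 = 47.3 N/mm


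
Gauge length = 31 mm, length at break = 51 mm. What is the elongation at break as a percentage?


64.5%

Extension = 51 - 31 = 20 mm
Elongation = 20 / 31 x 100 = 64.5%


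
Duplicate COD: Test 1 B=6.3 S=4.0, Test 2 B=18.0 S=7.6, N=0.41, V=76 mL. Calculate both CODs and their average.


COD1 = (6.3 - 4.0) x 0.41 x 8000 / 76 = 99.3 mg/L
COD2 = (18.0 - 7.6) x 0.41 x 8000 / 76 = 448.8 mg/L
Average = (99.3 + 448.8) / 2 = 274.1 mg/L


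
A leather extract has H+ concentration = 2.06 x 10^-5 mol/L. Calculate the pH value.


pH = -log10[H+]
pH = -log10(2.06 x 10^-5) = 4.69


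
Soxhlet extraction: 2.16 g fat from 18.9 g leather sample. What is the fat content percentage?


11.4%

Fat content = 2.16 / 18.9 x 100
Fat = 11.4%


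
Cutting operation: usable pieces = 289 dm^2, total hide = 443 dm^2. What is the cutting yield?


Yield = usable / total x 100
Yield = 289 / 443 x 100 = 65.2%


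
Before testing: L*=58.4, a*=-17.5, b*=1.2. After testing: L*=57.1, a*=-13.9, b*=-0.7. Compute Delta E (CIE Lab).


dL = 57.1 - 58.4 = -1.3
da = -13.9 - (-17.5) = 3.6
db = -0.7 - 1.2 = -1.9
dE = sqrt((-1.3)^2 + (3.6)^2 + (-1.9)^2) = 4.27


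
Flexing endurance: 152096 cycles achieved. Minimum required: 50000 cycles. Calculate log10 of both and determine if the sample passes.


log10(152096) = 5.18
log10(50000) = 4.70
Passes: Yes


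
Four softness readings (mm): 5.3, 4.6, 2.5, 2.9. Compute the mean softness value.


Sum = 5.3 + 4.6 + 2.5 + 2.9
Mean = 15.3 / 4 = 3.83 mm


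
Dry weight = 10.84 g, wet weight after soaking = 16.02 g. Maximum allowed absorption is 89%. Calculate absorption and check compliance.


WA = (16.02 - 10.84) / 10.84 x 100 = 47.8%
Maximum allowed: 89%
Compliant: Yes


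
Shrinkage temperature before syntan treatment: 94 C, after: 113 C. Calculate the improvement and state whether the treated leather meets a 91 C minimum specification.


Improvement = 113 - 94 = 19 C
Spec check: 113 C >= 91 C? Yes


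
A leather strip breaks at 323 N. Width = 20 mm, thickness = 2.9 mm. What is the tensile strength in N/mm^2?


Cross-sectional area = 20 x 2.9 = 58.0 mm^2
Tensile strength = 323 / 58.0 = 5.57 N/mm^2


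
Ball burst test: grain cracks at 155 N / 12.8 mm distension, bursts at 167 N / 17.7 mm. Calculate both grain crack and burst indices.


Crack index = 155 / 12.8 = 12.1 N/mm
Burst index = 167 / 17.7 = 9.4 N/mm


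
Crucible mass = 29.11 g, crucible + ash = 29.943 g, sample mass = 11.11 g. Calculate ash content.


Ash mass = 29.943 - 29.11 = 0.833 g
Ash% = 0.833 / 11.11 x 100 = 7.50%


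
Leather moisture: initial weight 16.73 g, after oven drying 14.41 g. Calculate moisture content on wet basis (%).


Moisture = 16.73 - 14.41 = 2.32 g
MC = 2.32 / 16.73 x 100 = 13.9%


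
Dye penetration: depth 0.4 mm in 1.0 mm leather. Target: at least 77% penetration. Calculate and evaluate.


Penetration = 40.0%
Meets target: No


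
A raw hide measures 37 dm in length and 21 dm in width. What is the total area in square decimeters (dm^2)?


777 dm^2


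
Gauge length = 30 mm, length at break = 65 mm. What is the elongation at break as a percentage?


116.7%


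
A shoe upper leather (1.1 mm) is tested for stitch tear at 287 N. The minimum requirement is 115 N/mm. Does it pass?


STS = 260.9 N/mm
Passes: Yes

STS = 287 / 1.1 = 260.9 N/mm
Minimum required: 115 N/mm
Passes: Yes


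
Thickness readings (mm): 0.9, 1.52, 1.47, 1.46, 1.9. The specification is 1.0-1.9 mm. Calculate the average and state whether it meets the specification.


Sum = 7.25
Average = 7.25 / 5 = 1.45 mm
Specification range: 1.0 to 1.9 mm
Within spec: Yes


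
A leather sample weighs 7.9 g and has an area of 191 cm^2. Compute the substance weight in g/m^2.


413.6 g/m^2


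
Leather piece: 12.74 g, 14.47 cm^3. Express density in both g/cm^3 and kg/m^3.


Density = 12.74 / 14.47 = 0.880 g/cm^3
Convert: 0.880 x 1000 = 880 kg/m^3


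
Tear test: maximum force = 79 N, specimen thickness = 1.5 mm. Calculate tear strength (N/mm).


52.7 N/mm


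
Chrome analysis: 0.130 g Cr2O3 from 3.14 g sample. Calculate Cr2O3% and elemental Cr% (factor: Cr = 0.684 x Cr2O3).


Cr2O3 = 4.14%
Cr = 2.83%

Cr2O3% = 0.130 / 3.14 x 100 = 4.14%
Cr% = 4.14 x 0.684 = 2.83%


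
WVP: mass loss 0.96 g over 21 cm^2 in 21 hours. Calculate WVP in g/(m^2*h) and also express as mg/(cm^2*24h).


WVP = 0.96 / (21 x 21) x 10000 = 21.77 g/(m^2*h)
Mass loss in mg = 0.96 x 1000 = 960 mg
Per cm^2 per 24h in mg: 960 x 24 / (21 x 21) = 23040 / 441 = 52.24 mg/(cm^2*24h)


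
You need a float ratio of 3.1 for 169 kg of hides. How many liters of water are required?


523.9 L

Water = hide weight x target ratio
Water = 169 x 3.1 = 523.9 L


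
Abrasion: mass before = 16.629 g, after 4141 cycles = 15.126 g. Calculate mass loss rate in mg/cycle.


Mass loss = 16.629 - 15.126 = 1.503 g
Rate = 1.503 / 4141 x 1000 = 0.363 mg/cycle


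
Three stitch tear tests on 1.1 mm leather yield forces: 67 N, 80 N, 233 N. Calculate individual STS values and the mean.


STS1 = 60.9 N/mm
STS2 = 72.7 N/mm
STS3 = 211.8 N/mm
Mean = 115.1 N/mm

STS1 = 67 / 1.1 = 60.9 N/mm
STS2 = 80 / 1.1 = 72.7 N/mm
STS3 = 233 / 1.1 = 211.8 N/mm
Mean = (60.9 + 72.7 + 211.8) / 3 = 115.1 N/mm


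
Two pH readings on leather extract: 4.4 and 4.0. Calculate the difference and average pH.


Difference = |4.4 - 4.0| = 0.4
Average = (4.4 + 4.0) / 2 = 4.20


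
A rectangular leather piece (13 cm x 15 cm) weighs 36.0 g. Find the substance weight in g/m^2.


Area = 13 x 15 = 195 cm^2
SW = 36.0 / 195 x 10000 = 1846.2 g/m^2


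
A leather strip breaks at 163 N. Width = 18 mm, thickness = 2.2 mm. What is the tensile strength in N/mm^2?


Cross-sectional area = 18 x 2.2 = 39.6 mm^2
Tensile strength = 163 / 39.6 = 4.12 N/mm^2


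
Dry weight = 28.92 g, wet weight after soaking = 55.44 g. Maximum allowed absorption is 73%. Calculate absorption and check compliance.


Absorption = 91.7%
Compliant: No

WA = (55.44 - 28.92) / 28.92 x 100 = 91.7%
Maximum allowed: 73%
Compliant: No


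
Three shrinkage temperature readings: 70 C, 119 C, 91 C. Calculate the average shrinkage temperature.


Average = (70 + 119 + 91) / 3
Average = 280 / 3 = 93.3 C


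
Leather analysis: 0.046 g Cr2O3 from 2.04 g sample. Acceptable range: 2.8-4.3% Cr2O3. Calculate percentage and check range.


Cr2O3 = 2.25%
Within range: No


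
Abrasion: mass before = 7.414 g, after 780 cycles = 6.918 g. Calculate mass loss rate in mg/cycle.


Mass loss = 7.414 - 6.918 = 0.496 g
Rate = 0.496 / 780 x 1000 = 0.636 mg/cycle


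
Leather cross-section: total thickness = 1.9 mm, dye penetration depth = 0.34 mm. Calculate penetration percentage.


17.9%

Penetration% = 0.34 / 1.9 x 100
Penetration = 17.9%


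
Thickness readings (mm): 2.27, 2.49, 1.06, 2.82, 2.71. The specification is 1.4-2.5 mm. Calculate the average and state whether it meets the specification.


Sum = 11.35
Average = 11.35 / 5 = 2.27 mm
Specification range: 1.4 to 2.5 mm
Within spec: Yes


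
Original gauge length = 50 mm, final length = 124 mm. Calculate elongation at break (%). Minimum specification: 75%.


Elongation = 148.0%
Meets spec: Yes


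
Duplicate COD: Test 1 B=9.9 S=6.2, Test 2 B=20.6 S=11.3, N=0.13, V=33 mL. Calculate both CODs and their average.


COD1 = 116.6 mg/L
COD2 = 293.1 mg/L
Average = 204.9 mg/L

COD1 = (9.9 - 6.2) x 0.13 x 8000 / 33 = 116.6 mg/L
COD2 = (20.6 - 11.3) x 0.13 x 8000 / 33 = 293.1 mg/L
Average = (116.6 + 293.1) / 2 = 204.9 mg/L


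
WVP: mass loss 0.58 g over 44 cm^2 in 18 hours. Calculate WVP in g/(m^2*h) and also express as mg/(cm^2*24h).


WVP = 0.58 / (44 x 18) x 10000 = 7.32 g/(m^2*h)
Mass loss in mg = 0.58 x 1000 = 580 mg
Per cm^2 per 24h in mg: 580 x 24 / (44 x 18) = 13920 / 792 = 17.58 mg/(cm^2*24h)


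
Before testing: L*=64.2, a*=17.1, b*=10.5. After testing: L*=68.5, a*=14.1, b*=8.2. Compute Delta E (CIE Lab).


Delta E = 5.73

dL = 68.5 - 64.2 = 4.3
da = 14.1 - 17.1 = -3.0
db = 8.2 - 10.5 = -2.3
dE = sqrt((4.3)^2 + (-3.0)^2 + (-2.3)^2) = 5.73


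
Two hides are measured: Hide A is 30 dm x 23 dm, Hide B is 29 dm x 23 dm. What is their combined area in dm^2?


Hide A area = 30 x 23 = 690 dm^2
Hide B area = 29 x 23 = 667 dm^2
Total = 690 + 667 = 1357 dm^2


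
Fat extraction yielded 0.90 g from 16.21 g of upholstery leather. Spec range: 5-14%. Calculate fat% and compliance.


Fat% = 0.90 / 16.21 x 100 = 5.6%
Spec range: 5-14%
Compliant: Yes


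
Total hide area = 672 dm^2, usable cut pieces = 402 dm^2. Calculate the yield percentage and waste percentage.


Yield = 59.8%
Waste = 40.2%

Yield = 402 / 672 x 100 = 59.8%
Waste = 672 - 402 = 270 dm^2
Waste% = 100 - 59.8 = 40.2%


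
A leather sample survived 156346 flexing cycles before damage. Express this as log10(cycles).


5.19


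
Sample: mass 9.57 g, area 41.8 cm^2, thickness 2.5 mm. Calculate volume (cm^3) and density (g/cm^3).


Volume = 10.450 cm^3
Density = 0.916 g/cm^3


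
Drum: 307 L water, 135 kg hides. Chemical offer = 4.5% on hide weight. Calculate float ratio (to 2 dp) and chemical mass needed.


Float ratio = 2.27
Chemical needed = 6.075 kg


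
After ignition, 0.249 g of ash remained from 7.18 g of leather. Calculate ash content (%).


3.47%

Ash% = 0.249 / 7.18 x 100
Ash% = 3.47%


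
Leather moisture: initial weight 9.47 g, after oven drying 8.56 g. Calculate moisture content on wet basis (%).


Moisture = 9.47 - 8.56 = 0.91 g
MC = 0.91 / 9.47 x 100 = 9.6%


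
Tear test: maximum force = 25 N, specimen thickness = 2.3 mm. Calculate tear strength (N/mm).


Tear strength = force / thickness
Tear = 25 / 2.3 = 10.9 N/mm


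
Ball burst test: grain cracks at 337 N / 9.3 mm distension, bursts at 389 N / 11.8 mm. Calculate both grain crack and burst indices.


Crack index = 337 / 9.3 = 36.2 N/mm
Burst index = 389 / 11.8 = 33.0 N/mm


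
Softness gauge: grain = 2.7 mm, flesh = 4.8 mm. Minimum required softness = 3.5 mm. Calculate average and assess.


Average = (2.7 + 4.8) / 2 = 3.75 mm
Minimum = 3.5 mm
Meets requirement: Yes


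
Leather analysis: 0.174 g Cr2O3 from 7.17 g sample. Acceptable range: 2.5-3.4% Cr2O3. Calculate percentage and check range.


Cr2O3 = 2.43%
Within range: No

Cr2O3% = 0.174 / 7.17 x 100 = 2.43%
Acceptable range: 2.5 to 3.4%
Within range: No


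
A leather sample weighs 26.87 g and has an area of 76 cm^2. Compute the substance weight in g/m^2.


Substance weight = mass / area x 10000
SW = 26.87 / 76 x 10000
SW = 3535.5 g/m^2


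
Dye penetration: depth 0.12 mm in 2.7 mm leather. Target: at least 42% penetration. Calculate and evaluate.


Penetration = 0.12 / 2.7 x 100 = 4.4%
Target: 42%
Meets target: No


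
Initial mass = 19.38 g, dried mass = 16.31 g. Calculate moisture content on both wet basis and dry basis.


Moisture lost = 19.38 - 16.31 = 3.07 g
Wet basis MC = 3.07 / 19.38 x 100 = 15.8%
Dry basis MC = 3.07 / 16.31 x 100 = 18.8%


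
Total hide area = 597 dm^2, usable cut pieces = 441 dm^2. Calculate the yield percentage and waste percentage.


Yield = 73.9%
Waste = 26.1%

Yield = 441 / 597 x 100 = 73.9%
Waste = 597 - 441 = 156 dm^2
Waste% = 100 - 73.9 = 26.1%


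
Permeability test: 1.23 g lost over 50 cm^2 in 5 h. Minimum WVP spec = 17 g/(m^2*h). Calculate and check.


WVP = 49.20 g/(m^2*h)
Meets specification: Yes

WVP = 1.23 / (50 x 5) x 10000 = 49.20 g/(m^2*h)
Minimum: 17 g/(m^2*h)
Meets spec: Yes


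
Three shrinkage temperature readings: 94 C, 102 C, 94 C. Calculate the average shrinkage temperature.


96.7 C

Average = (94 + 102 + 94) / 3
Average = 290 / 3 = 96.7 C


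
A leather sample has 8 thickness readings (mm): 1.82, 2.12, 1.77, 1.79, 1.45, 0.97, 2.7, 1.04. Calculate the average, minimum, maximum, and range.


Sum = 13.66
Average = 13.66 / 8 = 1.71 mm
Minimum = 0.97 mm
Maximum = 2.7 mm
Range = 2.7 - 0.97 = 1.73 mm


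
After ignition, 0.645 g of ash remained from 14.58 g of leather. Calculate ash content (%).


4.42%


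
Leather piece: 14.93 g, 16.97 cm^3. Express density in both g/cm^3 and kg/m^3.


0.880 g/cm^3
880 kg/m^3

Density = 14.93 / 16.97 = 0.880 g/cm^3
Convert: 0.880 x 1000 = 880 kg/m^3


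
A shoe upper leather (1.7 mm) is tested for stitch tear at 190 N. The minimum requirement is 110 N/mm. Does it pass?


STS = 190 / 1.7 = 111.8 N/mm
Minimum required: 110 N/mm
Passes: Yes


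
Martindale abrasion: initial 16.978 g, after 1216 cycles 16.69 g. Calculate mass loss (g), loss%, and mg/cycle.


Loss = 16.978 - 16.69 = 0.288 g
Loss% = 0.288 / 16.978 x 100 = 1.70%
Rate = 0.288 / 1216 x 1000 = 0.237 mg/cycle


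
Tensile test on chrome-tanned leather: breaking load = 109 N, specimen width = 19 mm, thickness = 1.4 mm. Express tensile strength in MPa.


4.10 MPa

Cross-section = 19 x 1.4 = 26.6 mm^2
TS = 109 / 26.6 = 4.10 MPa
(1 N/mm^2 = 1 MPa)


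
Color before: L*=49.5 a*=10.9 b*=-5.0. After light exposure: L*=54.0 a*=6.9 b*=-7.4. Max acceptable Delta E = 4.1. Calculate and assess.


dL = 4.5, da = -4.0, db = -2.4
dE = sqrt((4.5)^2 + (-4.0)^2 + (-2.4)^2) = 6.48
Max = 4.1
Passes: No


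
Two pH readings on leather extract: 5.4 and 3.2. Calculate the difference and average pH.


Difference = 2.2
Average pH = 4.30

Difference = |5.4 - 3.2| = 2.2
Average = (5.4 + 3.2) / 2 = 4.30


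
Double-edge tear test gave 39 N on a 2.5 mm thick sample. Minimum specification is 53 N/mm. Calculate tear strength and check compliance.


Tear strength = 39 / 2.5 = 15.6 N/mm
Required minimum = 53 N/mm
Compliant: No


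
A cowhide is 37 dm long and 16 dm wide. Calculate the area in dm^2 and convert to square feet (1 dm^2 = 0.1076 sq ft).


592 dm^2
63.70 sq ft

Area = 37 x 16 = 592 dm^2
Conversion: 592 x 0.1076 = 63.70 sq ft


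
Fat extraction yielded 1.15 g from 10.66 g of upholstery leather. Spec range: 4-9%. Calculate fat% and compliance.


Fat% = 1.15 / 10.66 x 100 = 10.8%
Spec range: 4-9%
Compliant: No


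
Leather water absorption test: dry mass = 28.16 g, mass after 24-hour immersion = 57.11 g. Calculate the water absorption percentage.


102.8%


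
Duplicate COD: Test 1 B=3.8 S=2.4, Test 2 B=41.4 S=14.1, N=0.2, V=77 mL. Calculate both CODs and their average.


COD1 = (3.8 - 2.4) x 0.2 x 8000 / 77 = 29.1 mg/L
COD2 = (41.4 - 14.1) x 0.2 x 8000 / 77 = 567.3 mg/L
Average = (29.1 + 567.3) / 2 = 298.2 mg/L


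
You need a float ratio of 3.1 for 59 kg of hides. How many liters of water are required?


182.9 L

Water = hide weight x target ratio
Water = 59 x 3.1 = 182.9 L


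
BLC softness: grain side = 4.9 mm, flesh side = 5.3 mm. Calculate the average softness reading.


5.10 mm

Average = (4.9 + 5.3) / 2
Average = 5.10 mm


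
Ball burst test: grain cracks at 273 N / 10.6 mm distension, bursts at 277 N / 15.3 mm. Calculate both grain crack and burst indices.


Crack index = 25.8 N/mm
Burst index = 18.1 N/mm


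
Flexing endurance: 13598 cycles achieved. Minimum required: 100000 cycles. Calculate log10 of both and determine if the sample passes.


log10(13598) = 4.13
log10(100000) = 5.00
Passes: No


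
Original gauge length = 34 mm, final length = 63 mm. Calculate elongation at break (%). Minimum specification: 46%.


Extension = 63 - 34 = 29 mm
Elongation = 29 / 34 x 100 = 85.3%
Minimum required: 46%
Meets specification: Yes


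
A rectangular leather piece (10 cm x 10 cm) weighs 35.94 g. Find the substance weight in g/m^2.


3594.0 g/m^2


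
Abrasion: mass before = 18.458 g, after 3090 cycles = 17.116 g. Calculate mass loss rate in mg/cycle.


Mass loss = 18.458 - 17.116 = 1.342 g
Rate = 1.342 / 3090 x 1000 = 0.434 mg/cycle


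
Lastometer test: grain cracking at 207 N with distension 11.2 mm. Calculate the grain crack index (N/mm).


18.5 N/mm

Grain crack index = force / distension
Index = 207 / 11.2 = 18.5 N/mm


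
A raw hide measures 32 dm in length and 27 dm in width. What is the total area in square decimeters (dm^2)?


Area = length x width
Area = 32 x 27 = 864 dm^2


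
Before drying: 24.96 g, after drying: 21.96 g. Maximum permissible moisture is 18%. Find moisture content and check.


Moisture content = 12.0%
Acceptable: Yes

MC = (24.96 - 21.96) / 24.96 x 100 = 12.0%
Maximum: 18%
Acceptable: Yes


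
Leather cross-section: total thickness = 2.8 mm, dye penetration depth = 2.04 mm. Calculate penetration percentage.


Penetration% = 2.04 / 2.8 x 100
Penetration = 72.9%


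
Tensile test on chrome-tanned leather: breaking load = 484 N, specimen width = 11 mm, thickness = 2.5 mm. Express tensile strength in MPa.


Cross-section = 11 x 2.5 = 27.5 mm^2
TS = 484 / 27.5 = 17.60 MPa
(1 N/mm^2 = 1 MPa)


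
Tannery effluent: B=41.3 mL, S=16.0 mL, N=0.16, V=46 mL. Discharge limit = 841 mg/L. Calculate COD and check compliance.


COD = 704.0 mg/L
Compliant: Yes

COD = (41.3 - 16.0) x 0.16 x 8000 / 46 = 704.0 mg/L
Limit: 841 mg/L
Compliant: Yes


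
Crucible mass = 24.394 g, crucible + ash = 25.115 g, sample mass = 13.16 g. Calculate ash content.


Ash mass = 25.115 - 24.394 = 0.721 g
Ash% = 0.721 / 13.16 x 100 = 5.48%


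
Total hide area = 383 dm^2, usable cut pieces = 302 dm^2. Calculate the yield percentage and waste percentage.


Yield = 78.9%
Waste = 21.1%

Yield = 302 / 383 x 100 = 78.9%
Waste = 383 - 302 = 81 dm^2
Waste% = 100 - 78.9 = 21.1%


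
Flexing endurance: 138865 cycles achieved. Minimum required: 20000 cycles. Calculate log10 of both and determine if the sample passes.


Achieved: log10 = 5.14
Required: log10 = 4.30
Passes: Yes

log10(138865) = 5.14
log10(20000) = 4.30
Passes: Yes


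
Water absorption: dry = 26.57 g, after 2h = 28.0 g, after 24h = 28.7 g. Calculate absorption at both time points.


WA (2h) = (28.0 - 26.57) / 26.57 x 100 = 5.4%
WA (24h) = (28.7 - 26.57) / 26.57 x 100 = 8.0%


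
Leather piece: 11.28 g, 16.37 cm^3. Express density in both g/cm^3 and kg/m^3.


0.689 g/cm^3
689 kg/m^3


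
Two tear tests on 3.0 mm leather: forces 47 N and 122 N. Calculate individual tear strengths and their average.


Tear 1 = 15.7 N/mm
Tear 2 = 40.7 N/mm
Average = 28.2 N/mm

Tear 1 = 47 / 3.0 = 15.7 N/mm
Tear 2 = 122 / 3.0 = 40.7 N/mm
Average = (15.7 + 40.7) / 2 = 28.2 N/mm


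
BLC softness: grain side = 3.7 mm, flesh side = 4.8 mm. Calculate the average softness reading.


Average = (3.7 + 4.8) / 2
Average = 4.25 mm


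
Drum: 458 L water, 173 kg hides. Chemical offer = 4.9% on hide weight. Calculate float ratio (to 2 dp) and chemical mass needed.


Float ratio = 2.65
Chemical needed = 8.477 kg

Float ratio = 458 / 173 = 2.65
Chemical = 173 x 4.9 / 100 = 8.477 kg


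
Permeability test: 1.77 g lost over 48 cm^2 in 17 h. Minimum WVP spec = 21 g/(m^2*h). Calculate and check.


WVP = 1.77 / (48 x 17) x 10000 = 21.69 g/(m^2*h)
Minimum: 21 g/(m^2*h)
Meets spec: Yes


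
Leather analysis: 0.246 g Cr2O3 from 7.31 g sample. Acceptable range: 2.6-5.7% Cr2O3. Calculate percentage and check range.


Cr2O3 = 3.37%
Within range: Yes


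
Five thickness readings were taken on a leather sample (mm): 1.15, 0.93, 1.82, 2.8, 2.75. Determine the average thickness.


Sum = 1.15 + 0.93 + 1.82 + 2.8 + 2.75 = 9.45
Average = 9.45 / 5 = 1.89 mm


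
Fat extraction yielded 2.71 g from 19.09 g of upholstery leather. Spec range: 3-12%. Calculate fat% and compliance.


Fat% = 2.71 / 19.09 x 100 = 14.2%
Spec range: 3-12%
Compliant: No


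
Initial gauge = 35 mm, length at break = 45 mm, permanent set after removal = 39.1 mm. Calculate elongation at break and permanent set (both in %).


Elongation at break = (45 - 35) / 35 x 100 = 28.6%
Permanent set = (39.1 - 35) / 35 x 100 = 11.7%


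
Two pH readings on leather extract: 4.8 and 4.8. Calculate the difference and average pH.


Difference = |4.8 - 4.8| = 0.0
Average = (4.8 + 4.8) / 2 = 4.80


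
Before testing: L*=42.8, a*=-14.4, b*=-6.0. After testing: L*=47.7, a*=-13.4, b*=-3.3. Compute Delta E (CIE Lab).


Delta E = 5.68


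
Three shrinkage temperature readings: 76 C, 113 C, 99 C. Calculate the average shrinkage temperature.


Average = (76 + 113 + 99) / 3
Average = 288 / 3 = 96.0 C


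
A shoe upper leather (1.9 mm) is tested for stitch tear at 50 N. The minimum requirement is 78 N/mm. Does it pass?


STS = 26.3 N/mm
Passes: No


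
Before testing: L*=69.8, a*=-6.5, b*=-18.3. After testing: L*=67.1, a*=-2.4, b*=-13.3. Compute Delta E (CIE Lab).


Delta E = 7.01


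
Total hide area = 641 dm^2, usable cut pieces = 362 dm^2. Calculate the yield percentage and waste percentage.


Yield = 56.5%
Waste = 43.5%

Yield = 362 / 641 x 100 = 56.5%
Waste = 641 - 362 = 279 dm^2
Waste% = 100 - 56.5 = 43.5%
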